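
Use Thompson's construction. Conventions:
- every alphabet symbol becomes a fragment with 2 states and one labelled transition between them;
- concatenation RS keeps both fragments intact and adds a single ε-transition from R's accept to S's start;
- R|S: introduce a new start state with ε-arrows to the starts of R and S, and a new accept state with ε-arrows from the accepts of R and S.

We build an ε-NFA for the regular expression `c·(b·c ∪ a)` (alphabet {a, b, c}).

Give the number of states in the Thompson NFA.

Per subexpression:
Each of the 4 symbol leaves contributes a 2-state fragment.
  b·c = 4 states
  b·c ∪ a = 8 states
  c·(b·c ∪ a) = 10 states

10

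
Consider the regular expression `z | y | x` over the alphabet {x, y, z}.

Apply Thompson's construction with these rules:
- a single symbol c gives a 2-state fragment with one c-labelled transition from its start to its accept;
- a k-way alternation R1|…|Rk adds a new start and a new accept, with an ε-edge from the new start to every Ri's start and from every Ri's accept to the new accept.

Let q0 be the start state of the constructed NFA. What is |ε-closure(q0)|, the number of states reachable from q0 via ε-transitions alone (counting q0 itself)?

Work bottom-up. For each fragment F, track |ε-closure(F.start)| and whether F's accept lies in that closure (i.e. whether F accepts ε). A single-symbol fragment has closure size 1 and does not accept ε.
  z | y | x → new start ε-reaches every alternative's start; none of them accept ε, so the new accept is not reached: |closure| = 1 + 1 + 1 + 1 = 4

4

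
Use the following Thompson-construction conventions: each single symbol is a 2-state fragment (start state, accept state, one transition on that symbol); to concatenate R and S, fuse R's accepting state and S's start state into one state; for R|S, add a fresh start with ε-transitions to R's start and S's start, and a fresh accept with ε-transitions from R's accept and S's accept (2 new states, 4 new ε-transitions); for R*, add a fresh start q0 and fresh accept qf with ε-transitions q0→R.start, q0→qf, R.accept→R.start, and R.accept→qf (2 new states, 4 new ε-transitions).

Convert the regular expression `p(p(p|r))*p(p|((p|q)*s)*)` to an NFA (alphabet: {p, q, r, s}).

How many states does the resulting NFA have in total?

25

By structural recursion:
Each of the 9 symbol leaves contributes a 2-state fragment.
  p|r — 6 states
  p(p|r) — 7 states
  (p(p|r))* — 9 states
  p|q — 6 states
  (p|q)* — 8 states
  (p|q)*s — 9 states
  ((p|q)*s)* — 11 states
  p|((p|q)*s)* — 15 states
  p(p(p|r))*p(p|((p|q)*s)*) — 25 states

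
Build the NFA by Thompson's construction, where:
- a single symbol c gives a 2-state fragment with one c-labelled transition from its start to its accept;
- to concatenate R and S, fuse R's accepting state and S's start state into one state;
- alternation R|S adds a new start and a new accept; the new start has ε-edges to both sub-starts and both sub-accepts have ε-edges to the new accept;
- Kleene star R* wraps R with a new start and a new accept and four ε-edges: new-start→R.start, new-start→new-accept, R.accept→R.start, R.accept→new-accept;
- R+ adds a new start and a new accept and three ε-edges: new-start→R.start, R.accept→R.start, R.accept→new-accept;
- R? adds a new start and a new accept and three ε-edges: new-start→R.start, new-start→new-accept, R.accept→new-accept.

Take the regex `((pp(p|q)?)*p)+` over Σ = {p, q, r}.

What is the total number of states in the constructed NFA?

Recursing over subexpressions:
Each of the 5 symbol leaves contributes a 2-state fragment.
  p|q = 6 states
  (p|q)? = 8 states
  pp(p|q)? = 10 states
  (pp(p|q)?)* = 12 states
  (pp(p|q)?)*p = 13 states
  ((pp(p|q)?)*p)+ = 15 states

15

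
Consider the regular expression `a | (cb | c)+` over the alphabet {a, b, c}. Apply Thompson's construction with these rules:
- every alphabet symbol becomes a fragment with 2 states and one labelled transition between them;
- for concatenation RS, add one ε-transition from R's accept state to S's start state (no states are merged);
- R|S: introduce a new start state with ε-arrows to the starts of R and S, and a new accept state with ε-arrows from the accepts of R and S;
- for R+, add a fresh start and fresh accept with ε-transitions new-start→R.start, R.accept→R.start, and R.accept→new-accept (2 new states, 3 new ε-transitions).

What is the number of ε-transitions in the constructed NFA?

Per subexpression:
Each of the 4 symbol leaves contributes 0 ε-transitions.
  cb — 1 ε-transition
  cb | c — 5 ε-transitions
  (cb | c)+ — 8 ε-transitions
  a | (cb | c)+ — 12 ε-transitions

12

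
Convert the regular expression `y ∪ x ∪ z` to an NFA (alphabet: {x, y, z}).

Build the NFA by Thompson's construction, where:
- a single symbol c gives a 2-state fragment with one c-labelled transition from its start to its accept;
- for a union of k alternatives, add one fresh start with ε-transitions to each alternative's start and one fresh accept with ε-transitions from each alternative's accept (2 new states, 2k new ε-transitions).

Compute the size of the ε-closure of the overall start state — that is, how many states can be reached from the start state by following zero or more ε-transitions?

Let C(F) = |ε-closure(F.start)| within fragment F, and note whether F accepts ε. Symbol fragments have C = 1 and do not accept ε. Then:
  y ∪ x ∪ z — new start ε-reaches every alternative's start; none of them accept ε, so the new accept is not reached: |ε-closure| = 1 + 1 + 1 + 1 = 4

4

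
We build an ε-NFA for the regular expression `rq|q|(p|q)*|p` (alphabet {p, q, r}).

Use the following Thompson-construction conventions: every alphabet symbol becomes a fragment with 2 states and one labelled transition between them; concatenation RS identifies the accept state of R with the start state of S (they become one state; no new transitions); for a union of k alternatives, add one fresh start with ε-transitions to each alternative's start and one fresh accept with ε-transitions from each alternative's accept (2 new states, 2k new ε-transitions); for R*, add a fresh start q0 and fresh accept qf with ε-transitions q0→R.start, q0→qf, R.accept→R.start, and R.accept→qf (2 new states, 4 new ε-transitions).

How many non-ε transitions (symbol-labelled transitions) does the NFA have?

6

Building bottom-up:
Each of the 6 symbol leaves contributes exactly 1 symbol transition.
  rq — 2 symbol transitions
  p|q — 2 symbol transitions
  (p|q)* — 2 symbol transitions
  rq|q|(p|q)*|p — 6 symbol transitions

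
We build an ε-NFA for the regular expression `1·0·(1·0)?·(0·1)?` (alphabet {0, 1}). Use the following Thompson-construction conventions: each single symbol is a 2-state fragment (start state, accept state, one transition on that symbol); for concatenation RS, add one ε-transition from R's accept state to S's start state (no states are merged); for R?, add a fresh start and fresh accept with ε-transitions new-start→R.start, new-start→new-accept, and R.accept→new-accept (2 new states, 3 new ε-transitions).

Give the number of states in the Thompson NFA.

16

Bottom-up over the parse tree:
Each of the 6 symbol leaves contributes a 2-state fragment.
  1·0 = 4 states
  (1·0)? = 6 states
  0·1 = 4 states
  (0·1)? = 6 states
  1·0·(1·0)?·(0·1)? = 16 states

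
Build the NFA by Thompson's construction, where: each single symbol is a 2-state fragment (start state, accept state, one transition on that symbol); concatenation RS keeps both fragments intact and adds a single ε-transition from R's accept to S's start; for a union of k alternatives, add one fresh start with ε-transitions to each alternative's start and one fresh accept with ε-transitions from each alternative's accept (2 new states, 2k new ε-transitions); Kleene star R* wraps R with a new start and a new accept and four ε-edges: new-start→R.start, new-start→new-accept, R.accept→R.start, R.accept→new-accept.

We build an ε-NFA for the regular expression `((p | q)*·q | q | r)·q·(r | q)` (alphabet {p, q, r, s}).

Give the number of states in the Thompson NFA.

24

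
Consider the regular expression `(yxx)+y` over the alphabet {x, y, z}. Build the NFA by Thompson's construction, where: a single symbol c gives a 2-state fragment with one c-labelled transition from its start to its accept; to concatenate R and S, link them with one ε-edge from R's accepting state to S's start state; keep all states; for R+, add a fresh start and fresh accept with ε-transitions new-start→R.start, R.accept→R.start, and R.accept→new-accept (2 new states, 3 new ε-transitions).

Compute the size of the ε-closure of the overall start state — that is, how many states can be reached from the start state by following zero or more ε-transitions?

Work bottom-up. For each fragment F, track |ε-closure(F.start)| and whether F's accept lies in that closure (i.e. whether F accepts ε). A single-symbol fragment has closure size 1 and does not accept ε.
  yxx — same as the first factor's closure: C = 1
  (yxx)+ — new start ε-reaches only the body's start; the new accept needs a symbol first: C = 1 + 1 = 2
  (yxx)+y — same as the first factor's closure: C = 2

2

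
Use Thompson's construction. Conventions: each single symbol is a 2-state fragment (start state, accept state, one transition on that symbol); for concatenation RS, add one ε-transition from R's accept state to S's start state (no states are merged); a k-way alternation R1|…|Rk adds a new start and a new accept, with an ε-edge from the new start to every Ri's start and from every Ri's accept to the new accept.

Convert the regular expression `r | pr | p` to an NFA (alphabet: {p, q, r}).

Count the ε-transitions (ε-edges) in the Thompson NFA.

Building bottom-up:
Each of the 4 symbol leaves contributes 0 ε-transitions.
  pr : 1 ε-transition
  r | pr | p : 7 ε-transitions

7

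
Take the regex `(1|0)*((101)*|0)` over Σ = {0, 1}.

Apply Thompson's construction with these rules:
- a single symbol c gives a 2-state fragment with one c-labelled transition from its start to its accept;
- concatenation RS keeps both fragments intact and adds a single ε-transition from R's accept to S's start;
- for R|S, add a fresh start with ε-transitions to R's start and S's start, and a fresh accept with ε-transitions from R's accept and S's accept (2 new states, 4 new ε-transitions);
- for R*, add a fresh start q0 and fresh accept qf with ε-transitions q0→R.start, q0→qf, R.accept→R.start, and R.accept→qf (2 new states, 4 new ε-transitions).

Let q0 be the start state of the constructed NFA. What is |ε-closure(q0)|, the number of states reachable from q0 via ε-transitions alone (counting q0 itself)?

Let C(F) = |ε-closure(F.start)| within fragment F, and note whether F accepts ε. Symbol fragments have C = 1 and do not accept ε. Then:
  1|0 : new start ε-reaches every alternative's start; none of them accept ε, so the new accept is not reached: |ε-closure| = 1 + 1 + 1 = 3
  (1|0)* : the star's fresh start ε-reaches both the body's start and the fresh accept: |ε-closure| = 2 + 3 = 5
  101 : same as the first factor's closure: |ε-closure| = 1
  (101)* : the star's fresh start ε-reaches both the body's start and the fresh accept: |ε-closure| = 2 + 1 = 3
  (101)*|0 : |ε-closure| = 1 (new start) + (3 + 1) + 1 (new accept, since some branch ε-reaches its own accept) = 6
  (1|0)*((101)*|0) : the left operand accepts ε, so the closure extends into the next operand (via the concat ε-link); |ε-closure| = 5 + 6 = 11

11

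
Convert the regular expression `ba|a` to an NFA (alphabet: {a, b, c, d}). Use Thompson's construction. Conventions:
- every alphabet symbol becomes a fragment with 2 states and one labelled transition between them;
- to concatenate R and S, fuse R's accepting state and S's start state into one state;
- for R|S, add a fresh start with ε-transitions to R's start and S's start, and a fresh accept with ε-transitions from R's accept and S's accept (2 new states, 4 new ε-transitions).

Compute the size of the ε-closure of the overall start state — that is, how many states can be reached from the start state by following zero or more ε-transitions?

3

Compute the ε-closure size of each fragment's start state recursively; a symbol fragment's start has no outgoing ε-edge, so its closure is just itself (size 1).
  ba — same as the first factor's closure: |closure| = 1
  ba|a — new start ε-reaches every alternative's start; none of them accept ε, so the new accept is not reached: |closure| = 1 + 1 + 1 = 3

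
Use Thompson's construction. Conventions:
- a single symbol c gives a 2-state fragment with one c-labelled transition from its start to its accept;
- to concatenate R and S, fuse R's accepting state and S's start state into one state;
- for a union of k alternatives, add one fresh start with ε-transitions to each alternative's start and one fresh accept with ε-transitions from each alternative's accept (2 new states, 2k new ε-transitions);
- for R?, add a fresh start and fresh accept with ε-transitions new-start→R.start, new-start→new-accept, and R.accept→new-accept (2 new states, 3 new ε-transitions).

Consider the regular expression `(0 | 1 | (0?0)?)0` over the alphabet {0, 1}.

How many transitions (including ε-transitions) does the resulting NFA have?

Building bottom-up:
Each of the 5 symbol leaves contributes 1 transition (1 symbol, 0 ε).
  0? — 4 transitions (1 symbol, 3 ε)
  0?0 — 5 transitions (2 symbol, 3 ε)
  (0?0)? — 8 transitions (2 symbol, 6 ε)
  0 | 1 | (0?0)? — 16 transitions (4 symbol, 12 ε)
  (0 | 1 | (0?0)?)0 — 17 transitions (5 symbol, 12 ε)

17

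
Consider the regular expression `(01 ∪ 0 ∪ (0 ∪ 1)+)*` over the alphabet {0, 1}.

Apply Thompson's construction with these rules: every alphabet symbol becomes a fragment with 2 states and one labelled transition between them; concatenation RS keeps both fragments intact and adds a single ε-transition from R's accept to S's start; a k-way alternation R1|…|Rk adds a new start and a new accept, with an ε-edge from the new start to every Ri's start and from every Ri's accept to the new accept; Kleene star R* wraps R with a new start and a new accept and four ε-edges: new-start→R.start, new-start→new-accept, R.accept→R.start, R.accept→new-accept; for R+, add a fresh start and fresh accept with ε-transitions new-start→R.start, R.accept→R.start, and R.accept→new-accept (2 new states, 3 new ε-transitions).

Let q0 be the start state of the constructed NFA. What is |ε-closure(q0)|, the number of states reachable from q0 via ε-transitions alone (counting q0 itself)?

Compute the ε-closure size of each fragment's start state recursively; a symbol fragment's start has no outgoing ε-edge, so its closure is just itself (size 1).
  01 : same as the first factor's closure: C = 1
  0 ∪ 1 : C = 1 + 1 + 1 = 3 (the new accept is not ε-reachable since no branch accepts ε)
  (0 ∪ 1)+ : C = 1 + 3 = 4 (the body doesn't accept ε, so the new accept is not reached)
  01 ∪ 0 ∪ (0 ∪ 1)+ : C = 1 + 1 + 1 + 4 = 7 (the new accept is not ε-reachable since no branch accepts ε)
  (01 ∪ 0 ∪ (0 ∪ 1)+)* : new start has ε-edges to the inner start and to the new accept, so C = 2 + 7 = 9

9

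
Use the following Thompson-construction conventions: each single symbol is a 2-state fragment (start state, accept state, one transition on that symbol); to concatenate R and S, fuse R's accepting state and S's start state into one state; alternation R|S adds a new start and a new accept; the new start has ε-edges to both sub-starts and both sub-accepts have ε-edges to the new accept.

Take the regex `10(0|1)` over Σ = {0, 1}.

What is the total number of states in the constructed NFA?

8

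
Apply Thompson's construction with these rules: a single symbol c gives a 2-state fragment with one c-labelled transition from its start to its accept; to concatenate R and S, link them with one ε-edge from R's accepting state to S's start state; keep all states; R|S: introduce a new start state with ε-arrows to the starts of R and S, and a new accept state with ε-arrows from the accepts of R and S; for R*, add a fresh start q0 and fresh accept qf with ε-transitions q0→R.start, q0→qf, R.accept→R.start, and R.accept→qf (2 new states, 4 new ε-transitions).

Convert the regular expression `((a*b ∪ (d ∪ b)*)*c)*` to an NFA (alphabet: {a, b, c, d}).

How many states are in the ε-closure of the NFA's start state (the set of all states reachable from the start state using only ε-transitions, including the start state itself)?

Compute the ε-closure size of each fragment's start state recursively; a symbol fragment's start has no outgoing ε-edge, so its closure is just itself (size 1).
  a* : |closure| = 1 (new start) + 1 (body) + 1 (new accept) = 3
  a*b : the left operand accepts ε, so the closure extends into the next operand (via the concat ε-link); |closure| = 3 + 1 = 4
  d ∪ b : |closure| = 1 + 1 + 1 = 3 (the new accept is not ε-reachable since no branch accepts ε)
  (d ∪ b)* : |closure| = 1 (new start) + 3 (body) + 1 (new accept) = 5
  a*b ∪ (d ∪ b)* : new start ε-reaches every alternative's start; at least one alternative accepts ε, so the union's new accept is reached too: |closure| = 1 + 4 + 5 + 1 = 11
  (a*b ∪ (d ∪ b)*)* : |closure| = 1 (new start) + 11 (body) + 1 (new accept) = 13
  (a*b ∪ (d ∪ b)*)*c : the left operand accepts ε, so the closure extends into the next operand (via the concat ε-link); |closure| = 13 + 1 = 14
  ((a*b ∪ (d ∪ b)*)*c)* : |closure| = 1 (new start) + 14 (body) + 1 (new accept) = 16

16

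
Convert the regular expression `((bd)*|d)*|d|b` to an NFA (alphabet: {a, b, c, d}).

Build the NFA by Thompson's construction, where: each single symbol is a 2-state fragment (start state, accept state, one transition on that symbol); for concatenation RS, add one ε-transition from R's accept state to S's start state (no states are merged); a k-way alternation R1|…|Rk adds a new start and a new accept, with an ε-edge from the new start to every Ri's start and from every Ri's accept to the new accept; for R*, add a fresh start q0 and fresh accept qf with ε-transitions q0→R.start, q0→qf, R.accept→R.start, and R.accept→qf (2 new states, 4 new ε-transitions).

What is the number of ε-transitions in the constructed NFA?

19

Per subexpression:
Each of the 5 symbol leaves contributes 0 ε-transitions.
  bd = 1 ε-transition
  (bd)* = 5 ε-transitions
  (bd)*|d = 9 ε-transitions
  ((bd)*|d)* = 13 ε-transitions
  ((bd)*|d)*|d|b = 19 ε-transitions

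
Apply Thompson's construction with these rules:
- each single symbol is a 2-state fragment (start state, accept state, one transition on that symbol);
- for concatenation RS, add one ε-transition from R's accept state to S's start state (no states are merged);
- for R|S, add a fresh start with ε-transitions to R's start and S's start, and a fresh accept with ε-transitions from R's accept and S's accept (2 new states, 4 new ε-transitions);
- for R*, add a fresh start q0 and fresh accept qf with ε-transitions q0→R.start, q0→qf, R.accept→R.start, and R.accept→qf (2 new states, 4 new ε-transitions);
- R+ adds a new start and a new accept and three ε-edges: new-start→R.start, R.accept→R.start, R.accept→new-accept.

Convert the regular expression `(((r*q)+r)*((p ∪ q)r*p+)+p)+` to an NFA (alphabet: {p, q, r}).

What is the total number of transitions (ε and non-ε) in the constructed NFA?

42

Bottom-up over the parse tree:
Each of the 8 symbol leaves contributes 1 transition (1 symbol, 0 ε).
  r* → 5 transitions (1 symbol, 4 ε)
  r*q → 7 transitions (2 symbol, 5 ε)
  (r*q)+ → 10 transitions (2 symbol, 8 ε)
  (r*q)+r → 12 transitions (3 symbol, 9 ε)
  ((r*q)+r)* → 16 transitions (3 symbol, 13 ε)
  p ∪ q → 6 transitions (2 symbol, 4 ε)
  r* → 5 transitions (1 symbol, 4 ε)
  p+ → 4 transitions (1 symbol, 3 ε)
  (p ∪ q)r*p+ → 17 transitions (4 symbol, 13 ε)
  ((p ∪ q)r*p+)+ → 20 transitions (4 symbol, 16 ε)
  ((r*q)+r)*((p ∪ q)r*p+)+p → 39 transitions (8 symbol, 31 ε)
  (((r*q)+r)*((p ∪ q)r*p+)+p)+ → 42 transitions (8 symbol, 34 ε)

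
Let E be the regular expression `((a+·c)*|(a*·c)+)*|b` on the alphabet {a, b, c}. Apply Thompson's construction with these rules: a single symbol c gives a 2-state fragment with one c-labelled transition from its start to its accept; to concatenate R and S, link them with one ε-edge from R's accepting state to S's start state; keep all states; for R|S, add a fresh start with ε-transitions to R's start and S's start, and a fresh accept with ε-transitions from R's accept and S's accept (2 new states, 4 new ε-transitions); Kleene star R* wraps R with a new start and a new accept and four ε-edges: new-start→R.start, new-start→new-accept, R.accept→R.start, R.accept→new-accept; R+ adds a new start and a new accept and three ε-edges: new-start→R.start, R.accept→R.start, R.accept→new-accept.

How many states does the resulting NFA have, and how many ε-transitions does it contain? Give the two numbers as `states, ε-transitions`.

24, 28

Recursing over subexpressions:
Each of the 5 symbol leaves contributes 2 states and 0 ε-transitions.
  a+ — 4 states, 3 ε-transitions
  a+·c — 6 states, 4 ε-transitions
  (a+·c)* — 8 states, 8 ε-transitions
  a* — 4 states, 4 ε-transitions
  a*·c — 6 states, 5 ε-transitions
  (a*·c)+ — 8 states, 8 ε-transitions
  (a+·c)*|(a*·c)+ — 18 states, 20 ε-transitions
  ((a+·c)*|(a*·c)+)* — 20 states, 24 ε-transitions
  ((a+·c)*|(a*·c)+)*|b — 24 states, 28 ε-transitions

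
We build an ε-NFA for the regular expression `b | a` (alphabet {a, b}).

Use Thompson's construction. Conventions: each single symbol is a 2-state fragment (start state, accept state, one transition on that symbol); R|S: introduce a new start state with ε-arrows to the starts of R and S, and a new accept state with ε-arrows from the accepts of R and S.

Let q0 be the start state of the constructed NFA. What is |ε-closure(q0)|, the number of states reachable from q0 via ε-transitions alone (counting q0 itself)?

3

Compute the ε-closure size of each fragment's start state recursively; a symbol fragment's start has no outgoing ε-edge, so its closure is just itself (size 1).
  b | a : new start ε-reaches every alternative's start; none of them accept ε, so the new accept is not reached: |closure| = 1 + 1 + 1 = 3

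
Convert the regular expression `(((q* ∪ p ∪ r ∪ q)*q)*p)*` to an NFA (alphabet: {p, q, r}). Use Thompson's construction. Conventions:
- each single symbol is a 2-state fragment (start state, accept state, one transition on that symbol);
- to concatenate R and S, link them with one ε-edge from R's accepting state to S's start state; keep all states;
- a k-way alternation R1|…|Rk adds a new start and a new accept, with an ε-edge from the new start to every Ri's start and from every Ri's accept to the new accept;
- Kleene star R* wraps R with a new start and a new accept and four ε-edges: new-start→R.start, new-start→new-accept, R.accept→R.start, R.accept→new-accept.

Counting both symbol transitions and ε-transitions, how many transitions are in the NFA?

32

Per subexpression:
Each of the 6 symbol leaves contributes 1 transition (1 symbol, 0 ε).
  q* = 5 transitions (1 symbol, 4 ε)
  q* ∪ p ∪ r ∪ q = 16 transitions (4 symbol, 12 ε)
  (q* ∪ p ∪ r ∪ q)* = 20 transitions (4 symbol, 16 ε)
  (q* ∪ p ∪ r ∪ q)*q = 22 transitions (5 symbol, 17 ε)
  ((q* ∪ p ∪ r ∪ q)*q)* = 26 transitions (5 symbol, 21 ε)
  ((q* ∪ p ∪ r ∪ q)*q)*p = 28 transitions (6 symbol, 22 ε)
  (((q* ∪ p ∪ r ∪ q)*q)*p)* = 32 transitions (6 symbol, 26 ε)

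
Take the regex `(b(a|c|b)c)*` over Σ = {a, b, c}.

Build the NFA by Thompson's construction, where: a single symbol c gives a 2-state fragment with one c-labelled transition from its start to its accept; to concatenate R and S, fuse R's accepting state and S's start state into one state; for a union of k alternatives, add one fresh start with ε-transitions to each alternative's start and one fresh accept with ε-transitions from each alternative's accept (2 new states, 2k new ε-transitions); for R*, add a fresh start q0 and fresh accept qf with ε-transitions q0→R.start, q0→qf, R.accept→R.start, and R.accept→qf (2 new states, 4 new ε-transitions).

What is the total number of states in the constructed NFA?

Per subexpression:
Each of the 5 symbol leaves contributes a 2-state fragment.
  a|c|b : 8 states
  b(a|c|b)c : 10 states
  (b(a|c|b)c)* : 12 states

12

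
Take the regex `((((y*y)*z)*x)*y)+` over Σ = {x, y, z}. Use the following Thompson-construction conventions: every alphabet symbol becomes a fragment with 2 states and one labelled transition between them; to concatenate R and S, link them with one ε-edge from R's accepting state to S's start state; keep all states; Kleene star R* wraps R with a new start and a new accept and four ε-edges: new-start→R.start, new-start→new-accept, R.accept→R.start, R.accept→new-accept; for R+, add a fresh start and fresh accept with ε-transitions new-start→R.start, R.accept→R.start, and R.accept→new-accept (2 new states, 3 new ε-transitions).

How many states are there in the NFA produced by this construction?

20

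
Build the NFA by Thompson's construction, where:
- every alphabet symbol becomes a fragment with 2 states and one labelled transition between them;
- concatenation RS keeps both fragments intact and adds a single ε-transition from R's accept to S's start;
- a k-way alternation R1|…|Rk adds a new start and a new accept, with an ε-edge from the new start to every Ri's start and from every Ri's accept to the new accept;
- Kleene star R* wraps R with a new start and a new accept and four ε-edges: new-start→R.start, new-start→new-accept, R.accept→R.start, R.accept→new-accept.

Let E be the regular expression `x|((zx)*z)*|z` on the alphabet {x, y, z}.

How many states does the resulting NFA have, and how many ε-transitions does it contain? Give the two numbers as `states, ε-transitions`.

By structural recursion:
Each of the 5 symbol leaves contributes 2 states and 0 ε-transitions.
  zx : 4 states, 1 ε-transition
  (zx)* : 6 states, 5 ε-transitions
  (zx)*z : 8 states, 6 ε-transitions
  ((zx)*z)* : 10 states, 10 ε-transitions
  x|((zx)*z)*|z : 16 states, 16 ε-transitions

16, 16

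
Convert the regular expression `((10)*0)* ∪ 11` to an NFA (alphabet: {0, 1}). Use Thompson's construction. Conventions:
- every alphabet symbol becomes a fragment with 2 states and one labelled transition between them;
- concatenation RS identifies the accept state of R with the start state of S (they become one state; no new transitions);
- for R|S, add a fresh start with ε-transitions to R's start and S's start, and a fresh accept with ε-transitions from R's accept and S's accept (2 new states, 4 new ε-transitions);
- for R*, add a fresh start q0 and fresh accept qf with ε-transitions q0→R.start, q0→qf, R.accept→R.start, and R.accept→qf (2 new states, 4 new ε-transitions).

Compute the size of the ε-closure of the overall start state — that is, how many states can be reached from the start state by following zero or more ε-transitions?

8

Compute the ε-closure size of each fragment's start state recursively; a symbol fragment's start has no outgoing ε-edge, so its closure is just itself (size 1).
  10 — same as the first factor's closure: C = 1
  (10)* — new start has ε-edges to the inner start and to the new accept, so C = 2 + 1 = 3
  (10)*0 — C = 3 + (1−1) = 3 (closure spills across the concat boundary because the left factor accepts ε)
  ((10)*0)* — new start has ε-edges to the inner start and to the new accept, so C = 2 + 3 = 5
  11 — same as the first factor's closure: C = 1
  ((10)*0)* ∪ 11 — new start ε-reaches every alternative's start; at least one alternative accepts ε, so the union's new accept is reached too: C = 1 + 5 + 1 + 1 = 8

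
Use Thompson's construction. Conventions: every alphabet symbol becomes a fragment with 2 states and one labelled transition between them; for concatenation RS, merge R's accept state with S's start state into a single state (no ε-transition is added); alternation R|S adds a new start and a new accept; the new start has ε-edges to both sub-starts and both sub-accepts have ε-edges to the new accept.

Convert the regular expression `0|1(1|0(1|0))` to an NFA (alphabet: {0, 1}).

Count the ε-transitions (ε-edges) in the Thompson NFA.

12

Building bottom-up:
Each of the 6 symbol leaves contributes 0 ε-transitions.
  1|0 → 4 ε-transitions
  0(1|0) → 4 ε-transitions
  1|0(1|0) → 8 ε-transitions
  1(1|0(1|0)) → 8 ε-transitions
  0|1(1|0(1|0)) → 12 ε-transitions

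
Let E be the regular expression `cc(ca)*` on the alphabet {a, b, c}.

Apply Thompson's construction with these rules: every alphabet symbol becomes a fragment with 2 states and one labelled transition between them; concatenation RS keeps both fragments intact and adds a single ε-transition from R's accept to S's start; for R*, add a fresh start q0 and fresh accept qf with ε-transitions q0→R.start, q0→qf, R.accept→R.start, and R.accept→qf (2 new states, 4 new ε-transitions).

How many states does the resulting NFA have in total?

10

Bottom-up over the parse tree:
Each of the 4 symbol leaves contributes a 2-state fragment.
  ca = 4 states
  (ca)* = 6 states
  cc(ca)* = 10 states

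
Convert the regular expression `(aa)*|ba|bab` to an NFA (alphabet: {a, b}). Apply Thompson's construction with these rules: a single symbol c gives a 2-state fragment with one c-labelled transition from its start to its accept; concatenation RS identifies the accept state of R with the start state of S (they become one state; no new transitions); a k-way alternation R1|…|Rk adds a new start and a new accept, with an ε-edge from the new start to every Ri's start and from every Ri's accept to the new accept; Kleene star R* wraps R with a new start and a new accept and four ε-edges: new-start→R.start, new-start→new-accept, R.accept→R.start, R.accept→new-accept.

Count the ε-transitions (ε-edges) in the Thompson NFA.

10

By structural recursion:
Each of the 7 symbol leaves contributes 0 ε-transitions.
  aa = 0 ε-transitions
  (aa)* = 4 ε-transitions
  ba = 0 ε-transitions
  bab = 0 ε-transitions
  (aa)*|ba|bab = 10 ε-transitions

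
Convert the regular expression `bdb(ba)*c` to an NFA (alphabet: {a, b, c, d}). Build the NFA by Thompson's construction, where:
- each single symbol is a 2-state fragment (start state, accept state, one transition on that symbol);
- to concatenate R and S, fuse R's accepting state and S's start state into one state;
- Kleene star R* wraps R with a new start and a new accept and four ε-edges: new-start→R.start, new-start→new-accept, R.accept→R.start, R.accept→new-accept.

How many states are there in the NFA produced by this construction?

Recursing over subexpressions:
Each of the 6 symbol leaves contributes a 2-state fragment.
  ba : 3 states
  (ba)* : 5 states
  bdb(ba)*c : 9 states

9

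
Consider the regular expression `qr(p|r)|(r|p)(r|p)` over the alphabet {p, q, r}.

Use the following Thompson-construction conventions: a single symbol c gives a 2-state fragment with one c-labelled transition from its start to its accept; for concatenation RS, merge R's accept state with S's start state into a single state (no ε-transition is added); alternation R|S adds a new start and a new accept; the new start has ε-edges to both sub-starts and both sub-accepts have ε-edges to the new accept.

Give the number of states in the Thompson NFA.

Bottom-up over the parse tree:
Each of the 8 symbol leaves contributes a 2-state fragment.
  p|r : 6 states
  qr(p|r) : 8 states
  r|p : 6 states
  r|p : 6 states
  (r|p)(r|p) : 11 states
  qr(p|r)|(r|p)(r|p) : 21 states

21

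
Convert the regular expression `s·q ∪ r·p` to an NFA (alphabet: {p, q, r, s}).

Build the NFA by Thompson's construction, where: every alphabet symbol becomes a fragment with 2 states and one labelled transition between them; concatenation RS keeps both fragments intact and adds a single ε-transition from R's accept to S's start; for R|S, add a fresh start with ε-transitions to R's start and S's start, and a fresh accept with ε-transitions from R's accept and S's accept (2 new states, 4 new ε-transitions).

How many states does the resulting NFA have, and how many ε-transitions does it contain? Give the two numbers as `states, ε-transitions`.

Recursing over subexpressions:
Each of the 4 symbol leaves contributes 2 states and 0 ε-transitions.
  s·q → 4 states, 1 ε-transition
  r·p → 4 states, 1 ε-transition
  s·q ∪ r·p → 10 states, 6 ε-transitions

10, 6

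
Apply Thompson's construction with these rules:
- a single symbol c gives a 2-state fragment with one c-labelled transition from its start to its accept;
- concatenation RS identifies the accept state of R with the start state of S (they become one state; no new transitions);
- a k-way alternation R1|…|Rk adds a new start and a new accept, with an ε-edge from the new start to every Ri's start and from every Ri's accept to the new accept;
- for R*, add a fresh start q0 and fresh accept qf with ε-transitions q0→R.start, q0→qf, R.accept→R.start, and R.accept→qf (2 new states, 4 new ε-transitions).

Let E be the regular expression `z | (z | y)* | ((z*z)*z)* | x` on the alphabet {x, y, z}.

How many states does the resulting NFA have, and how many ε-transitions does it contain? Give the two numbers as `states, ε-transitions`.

By structural recursion:
Each of the 7 symbol leaves contributes 2 states and 0 ε-transitions.
  z | y → 6 states, 4 ε-transitions
  (z | y)* → 8 states, 8 ε-transitions
  z* → 4 states, 4 ε-transitions
  z*z → 5 states, 4 ε-transitions
  (z*z)* → 7 states, 8 ε-transitions
  (z*z)*z → 8 states, 8 ε-transitions
  ((z*z)*z)* → 10 states, 12 ε-transitions
  z | (z | y)* | ((z*z)*z)* | x → 24 states, 28 ε-transitions

24, 28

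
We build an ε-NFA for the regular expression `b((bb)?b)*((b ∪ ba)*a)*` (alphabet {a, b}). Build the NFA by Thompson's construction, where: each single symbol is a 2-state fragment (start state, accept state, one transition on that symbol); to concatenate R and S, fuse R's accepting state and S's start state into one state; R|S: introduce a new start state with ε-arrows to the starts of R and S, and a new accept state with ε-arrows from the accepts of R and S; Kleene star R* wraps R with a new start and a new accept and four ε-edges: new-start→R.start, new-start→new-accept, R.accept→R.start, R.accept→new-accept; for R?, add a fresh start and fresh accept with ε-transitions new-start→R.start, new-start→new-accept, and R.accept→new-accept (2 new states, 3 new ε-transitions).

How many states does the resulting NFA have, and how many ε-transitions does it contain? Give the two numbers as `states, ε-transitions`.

Per subexpression:
Each of the 8 symbol leaves contributes 2 states and 0 ε-transitions.
  bb : 3 states, 0 ε-transitions
  (bb)? : 5 states, 3 ε-transitions
  (bb)?b : 6 states, 3 ε-transitions
  ((bb)?b)* : 8 states, 7 ε-transitions
  ba : 3 states, 0 ε-transitions
  b ∪ ba : 7 states, 4 ε-transitions
  (b ∪ ba)* : 9 states, 8 ε-transitions
  (b ∪ ba)*a : 10 states, 8 ε-transitions
  ((b ∪ ba)*a)* : 12 states, 12 ε-transitions
  b((bb)?b)*((b ∪ ba)*a)* : 20 states, 19 ε-transitions

20, 19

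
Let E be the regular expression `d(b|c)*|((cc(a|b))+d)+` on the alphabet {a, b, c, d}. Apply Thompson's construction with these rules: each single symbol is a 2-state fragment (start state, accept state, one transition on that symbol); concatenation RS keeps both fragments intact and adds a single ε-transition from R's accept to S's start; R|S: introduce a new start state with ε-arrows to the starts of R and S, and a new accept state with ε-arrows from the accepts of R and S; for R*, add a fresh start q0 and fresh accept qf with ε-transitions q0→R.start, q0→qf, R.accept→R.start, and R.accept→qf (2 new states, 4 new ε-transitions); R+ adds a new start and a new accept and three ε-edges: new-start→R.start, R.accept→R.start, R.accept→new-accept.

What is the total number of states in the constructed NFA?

28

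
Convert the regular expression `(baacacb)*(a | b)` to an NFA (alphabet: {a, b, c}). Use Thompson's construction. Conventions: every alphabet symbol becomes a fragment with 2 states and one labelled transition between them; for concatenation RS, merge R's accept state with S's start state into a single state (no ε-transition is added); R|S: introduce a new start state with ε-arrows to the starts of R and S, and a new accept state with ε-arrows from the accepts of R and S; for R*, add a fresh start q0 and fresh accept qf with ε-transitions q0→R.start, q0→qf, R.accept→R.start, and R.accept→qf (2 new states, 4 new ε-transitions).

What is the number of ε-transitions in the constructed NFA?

By structural recursion:
Each of the 9 symbol leaves contributes 0 ε-transitions.
  baacacb → 0 ε-transitions
  (baacacb)* → 4 ε-transitions
  a | b → 4 ε-transitions
  (baacacb)*(a | b) → 8 ε-transitions

8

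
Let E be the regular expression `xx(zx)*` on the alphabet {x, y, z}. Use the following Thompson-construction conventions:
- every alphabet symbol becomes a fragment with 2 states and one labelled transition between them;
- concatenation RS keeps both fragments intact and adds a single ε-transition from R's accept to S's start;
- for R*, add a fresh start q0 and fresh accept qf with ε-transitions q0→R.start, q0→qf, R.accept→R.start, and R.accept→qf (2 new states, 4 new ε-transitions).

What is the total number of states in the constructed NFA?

10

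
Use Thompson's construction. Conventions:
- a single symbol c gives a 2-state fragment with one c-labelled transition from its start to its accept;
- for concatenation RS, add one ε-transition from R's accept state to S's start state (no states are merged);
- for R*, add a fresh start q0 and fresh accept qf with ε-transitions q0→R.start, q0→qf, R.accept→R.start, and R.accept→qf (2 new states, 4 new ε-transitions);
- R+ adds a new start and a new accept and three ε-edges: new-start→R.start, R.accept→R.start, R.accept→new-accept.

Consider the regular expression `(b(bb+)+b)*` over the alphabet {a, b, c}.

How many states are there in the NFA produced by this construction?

14

Bottom-up over the parse tree:
Each of the 4 symbol leaves contributes a 2-state fragment.
  b+ : 4 states
  bb+ : 6 states
  (bb+)+ : 8 states
  b(bb+)+b : 12 states
  (b(bb+)+b)* : 14 states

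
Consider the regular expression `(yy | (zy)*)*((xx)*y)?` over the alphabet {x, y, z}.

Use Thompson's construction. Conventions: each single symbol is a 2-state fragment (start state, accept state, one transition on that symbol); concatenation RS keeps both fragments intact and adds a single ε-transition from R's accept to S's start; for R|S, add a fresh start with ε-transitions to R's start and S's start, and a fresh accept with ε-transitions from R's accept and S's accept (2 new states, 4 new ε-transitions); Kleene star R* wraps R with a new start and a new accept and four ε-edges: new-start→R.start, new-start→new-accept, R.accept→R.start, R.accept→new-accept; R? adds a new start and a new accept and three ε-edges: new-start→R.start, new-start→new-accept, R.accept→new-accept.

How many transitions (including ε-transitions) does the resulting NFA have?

Bottom-up over the parse tree:
Each of the 7 symbol leaves contributes 1 transition (1 symbol, 0 ε).
  yy = 3 transitions (2 symbol, 1 ε)
  zy = 3 transitions (2 symbol, 1 ε)
  (zy)* = 7 transitions (2 symbol, 5 ε)
  yy | (zy)* = 14 transitions (4 symbol, 10 ε)
  (yy | (zy)*)* = 18 transitions (4 symbol, 14 ε)
  xx = 3 transitions (2 symbol, 1 ε)
  (xx)* = 7 transitions (2 symbol, 5 ε)
  (xx)*y = 9 transitions (3 symbol, 6 ε)
  ((xx)*y)? = 12 transitions (3 symbol, 9 ε)
  (yy | (zy)*)*((xx)*y)? = 31 transitions (7 symbol, 24 ε)

31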